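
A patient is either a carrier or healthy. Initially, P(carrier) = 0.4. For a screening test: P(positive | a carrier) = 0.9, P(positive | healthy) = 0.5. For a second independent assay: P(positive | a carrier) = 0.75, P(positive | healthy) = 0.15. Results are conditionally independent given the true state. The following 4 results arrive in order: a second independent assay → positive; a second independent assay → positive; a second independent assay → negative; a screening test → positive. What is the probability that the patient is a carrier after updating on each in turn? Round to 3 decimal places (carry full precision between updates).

After a second independent assay='positive': P(carrier) = 0.75·0.4000 / (0.75·0.4000 + 0.15·0.6000) ≈ 0.7692
After a second independent assay='positive': P(carrier) = 0.75·0.7692 / (0.75·0.7692 + 0.15·0.2308) ≈ 0.9434
After a second independent assay='negative': P(carrier) = 0.25·0.9434 / (0.25·0.9434 + 0.85·0.0566) ≈ 0.8306
After a screening test='positive': P(carrier) = 0.9·0.8306 / (0.9·0.8306 + 0.5·0.1694) ≈ 0.8982

0.898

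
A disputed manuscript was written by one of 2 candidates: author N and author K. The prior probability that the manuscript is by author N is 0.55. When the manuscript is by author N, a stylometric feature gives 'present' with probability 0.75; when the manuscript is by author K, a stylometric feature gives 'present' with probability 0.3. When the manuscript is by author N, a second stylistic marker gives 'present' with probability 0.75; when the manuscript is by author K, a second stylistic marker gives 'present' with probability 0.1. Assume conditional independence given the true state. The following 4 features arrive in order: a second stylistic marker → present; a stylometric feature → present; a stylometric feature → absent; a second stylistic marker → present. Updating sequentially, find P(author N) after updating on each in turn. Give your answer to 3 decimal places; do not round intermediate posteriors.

After a second stylistic marker='present': P(author N) = 0.75·0.5500 / (0.75·0.5500 + 0.1·0.4500) ≈ 0.9016
After a stylometric feature='present': P(author N) = 0.75·0.9016 / (0.75·0.9016 + 0.3·0.0984) ≈ 0.9582
After a stylometric feature='absent': P(author N) = 0.25·0.9582 / (0.25·0.9582 + 0.7·0.0418) ≈ 0.8911
After a second stylistic marker='present': P(author N) = 0.75·0.8911 / (0.75·0.8911 + 0.1·0.1089) ≈ 0.9840

0.984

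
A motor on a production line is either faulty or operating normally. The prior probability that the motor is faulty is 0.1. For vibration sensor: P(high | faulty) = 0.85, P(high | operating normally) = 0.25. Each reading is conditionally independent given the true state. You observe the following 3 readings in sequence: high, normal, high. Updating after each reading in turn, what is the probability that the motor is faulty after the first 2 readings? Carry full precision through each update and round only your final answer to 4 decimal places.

0.0702

Each posterior becomes the prior for the next update.
After 'high': P(faulty) = 0.85·0.1000 / (0.85·0.1000 + 0.25·0.9000) ≈ 0.2742
After 'normal': P(faulty) = 0.15·0.2742 / (0.15·0.2742 + 0.75·0.7258) ≈ 0.0702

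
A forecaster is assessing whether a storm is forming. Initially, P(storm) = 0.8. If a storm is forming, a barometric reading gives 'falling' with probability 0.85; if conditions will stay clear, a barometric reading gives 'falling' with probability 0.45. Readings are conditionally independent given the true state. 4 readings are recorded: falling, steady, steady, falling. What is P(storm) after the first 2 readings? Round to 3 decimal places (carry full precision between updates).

0.673

After 'falling': P(storm) = 0.85·0.8000 / (0.85·0.8000 + 0.45·0.2000) ≈ 0.8831
After 'steady': P(storm) = 0.15·0.8831 / (0.15·0.8831 + 0.55·0.1169) ≈ 0.6733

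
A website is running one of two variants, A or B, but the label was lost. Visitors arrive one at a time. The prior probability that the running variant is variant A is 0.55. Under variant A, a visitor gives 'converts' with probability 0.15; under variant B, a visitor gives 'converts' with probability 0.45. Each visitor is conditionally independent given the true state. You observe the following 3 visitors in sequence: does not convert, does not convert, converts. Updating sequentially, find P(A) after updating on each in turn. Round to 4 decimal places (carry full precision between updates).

After 'does not convert': P(A) = 0.85·0.5500 / (0.85·0.5500 + 0.55·0.4500) ≈ 0.6538
After 'does not convert': P(A) = 0.85·0.6538 / (0.85·0.6538 + 0.55·0.3462) ≈ 0.7448
After 'converts': P(A) = 0.15·0.7448 / (0.15·0.7448 + 0.45·0.2552) ≈ 0.4932

0.4932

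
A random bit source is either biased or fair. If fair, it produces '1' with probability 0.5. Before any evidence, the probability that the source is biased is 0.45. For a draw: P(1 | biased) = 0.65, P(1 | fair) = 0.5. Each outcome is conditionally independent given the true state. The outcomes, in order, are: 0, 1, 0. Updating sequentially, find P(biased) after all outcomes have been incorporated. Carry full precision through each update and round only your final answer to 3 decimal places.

After '0': P(biased) = 0.35·0.4500 / (0.35·0.4500 + 0.5·0.5500) ≈ 0.3642
After '1': P(biased) = 0.65·0.3642 / (0.65·0.3642 + 0.5·0.6358) ≈ 0.4268
After '0': P(biased) = 0.35·0.4268 / (0.35·0.4268 + 0.5·0.5732) ≈ 0.3426

0.343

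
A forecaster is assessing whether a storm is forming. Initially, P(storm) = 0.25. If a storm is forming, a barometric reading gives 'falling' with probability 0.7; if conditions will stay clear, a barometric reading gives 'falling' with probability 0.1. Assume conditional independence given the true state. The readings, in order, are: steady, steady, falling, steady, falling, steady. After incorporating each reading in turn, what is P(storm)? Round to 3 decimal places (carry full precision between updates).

Apply Bayes' rule sequentially, carrying P(storm) forward.
After 'steady': P(storm) = 0.3·0.2500 / (0.3·0.2500 + 0.9·0.7500) ≈ 0.1000
After 'steady': P(storm) = 0.3·0.1000 / (0.3·0.1000 + 0.9·0.9000) ≈ 0.0357
After 'falling': P(storm) = 0.7·0.0357 / (0.7·0.0357 + 0.1·0.9643) ≈ 0.2059
After 'steady': P(storm) = 0.3·0.2059 / (0.3·0.2059 + 0.9·0.7941) ≈ 0.0795
After 'falling': P(storm) = 0.7·0.0795 / (0.7·0.0795 + 0.1·0.9205) ≈ 0.3769
After 'steady': P(storm) = 0.3·0.3769 / (0.3·0.3769 + 0.9·0.6231) ≈ 0.1678

0.168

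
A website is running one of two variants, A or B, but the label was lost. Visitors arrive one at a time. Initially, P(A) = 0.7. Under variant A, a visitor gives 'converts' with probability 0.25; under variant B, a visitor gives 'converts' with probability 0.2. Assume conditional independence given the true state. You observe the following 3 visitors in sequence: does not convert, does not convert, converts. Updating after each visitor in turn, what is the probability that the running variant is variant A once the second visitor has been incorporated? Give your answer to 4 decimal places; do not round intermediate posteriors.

After 'does not convert': P(A) = 0.75·0.7000 / (0.75·0.7000 + 0.8·0.3000) ≈ 0.6863
After 'does not convert': P(A) = 0.75·0.6863 / (0.75·0.6863 + 0.8·0.3137) ≈ 0.6722

0.6722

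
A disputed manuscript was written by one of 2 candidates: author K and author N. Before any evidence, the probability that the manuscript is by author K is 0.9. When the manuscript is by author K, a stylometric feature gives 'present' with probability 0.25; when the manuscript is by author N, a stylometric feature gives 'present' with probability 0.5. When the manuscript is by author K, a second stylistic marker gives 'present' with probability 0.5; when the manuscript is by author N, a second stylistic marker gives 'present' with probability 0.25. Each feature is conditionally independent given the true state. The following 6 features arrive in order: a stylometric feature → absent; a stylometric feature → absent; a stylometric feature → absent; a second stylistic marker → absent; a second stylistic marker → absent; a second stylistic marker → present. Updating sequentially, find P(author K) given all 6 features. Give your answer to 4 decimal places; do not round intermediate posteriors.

After a stylometric feature='absent': P(author K) = 0.75·0.9000 / (0.75·0.9000 + 0.5·0.1000) ≈ 0.9310
After a stylometric feature='absent': P(author K) = 0.75·0.9310 / (0.75·0.9310 + 0.5·0.0690) ≈ 0.9529
After a stylometric feature='absent': P(author K) = 0.75·0.9529 / (0.75·0.9529 + 0.5·0.0471) ≈ 0.9681
After a second stylistic marker='absent': P(author K) = 0.5·0.9681 / (0.5·0.9681 + 0.75·0.0319) ≈ 0.9529
After a second stylistic marker='absent': P(author K) = 0.5·0.9529 / (0.5·0.9529 + 0.75·0.0471) ≈ 0.9310
After a second stylistic marker='present': P(author K) = 0.5·0.9310 / (0.5·0.9310 + 0.25·0.0690) ≈ 0.9643

0.9643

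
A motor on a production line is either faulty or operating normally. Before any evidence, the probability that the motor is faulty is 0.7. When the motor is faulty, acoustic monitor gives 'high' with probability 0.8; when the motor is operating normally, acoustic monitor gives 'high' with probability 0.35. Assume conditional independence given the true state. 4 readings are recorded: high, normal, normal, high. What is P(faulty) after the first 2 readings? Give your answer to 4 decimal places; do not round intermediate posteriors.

0.6214

After 'high': P(faulty) = 0.8·0.7000 / (0.8·0.7000 + 0.35·0.3000) ≈ 0.8421
After 'normal': P(faulty) = 0.2·0.8421 / (0.2·0.8421 + 0.65·0.1579) ≈ 0.6214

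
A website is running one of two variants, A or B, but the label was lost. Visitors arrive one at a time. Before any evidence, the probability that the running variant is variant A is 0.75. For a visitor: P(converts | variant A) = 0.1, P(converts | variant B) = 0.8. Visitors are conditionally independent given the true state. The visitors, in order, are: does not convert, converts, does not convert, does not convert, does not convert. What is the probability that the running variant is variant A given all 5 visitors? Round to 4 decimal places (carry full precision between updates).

Each posterior becomes the prior for the next update.
After 'does not convert': P(A) = 0.9·0.7500 / (0.9·0.7500 + 0.2·0.2500) ≈ 0.9310
After 'converts': P(A) = 0.1·0.9310 / (0.1·0.9310 + 0.8·0.0690) ≈ 0.6279
After 'does not convert': P(A) = 0.9·0.6279 / (0.9·0.6279 + 0.2·0.3721) ≈ 0.8836
After 'does not convert': P(A) = 0.9·0.8836 / (0.9·0.8836 + 0.2·0.1164) ≈ 0.9716
After 'does not convert': P(A) = 0.9·0.9716 / (0.9·0.9716 + 0.2·0.0284) ≈ 0.9935

0.9935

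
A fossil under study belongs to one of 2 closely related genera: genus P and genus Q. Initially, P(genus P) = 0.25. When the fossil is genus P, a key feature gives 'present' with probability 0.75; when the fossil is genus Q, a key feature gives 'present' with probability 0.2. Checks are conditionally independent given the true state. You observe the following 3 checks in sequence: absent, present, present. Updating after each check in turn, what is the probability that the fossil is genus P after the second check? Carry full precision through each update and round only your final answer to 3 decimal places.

After 'absent': P(genus P) = 0.25·0.2500 / (0.25·0.2500 + 0.8·0.7500) ≈ 0.0943
After 'present': P(genus P) = 0.75·0.0943 / (0.75·0.0943 + 0.2·0.9057) ≈ 0.2809

0.281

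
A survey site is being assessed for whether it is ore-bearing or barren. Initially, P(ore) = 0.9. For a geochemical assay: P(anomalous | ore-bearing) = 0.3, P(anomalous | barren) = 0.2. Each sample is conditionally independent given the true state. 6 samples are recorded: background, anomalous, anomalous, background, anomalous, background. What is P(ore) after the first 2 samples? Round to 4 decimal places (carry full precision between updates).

0.9220

After 'background': P(ore) = 0.7·0.9000 / (0.7·0.9000 + 0.8·0.1000) ≈ 0.8873
After 'anomalous': P(ore) = 0.3·0.8873 / (0.3·0.8873 + 0.2·0.1127) ≈ 0.9220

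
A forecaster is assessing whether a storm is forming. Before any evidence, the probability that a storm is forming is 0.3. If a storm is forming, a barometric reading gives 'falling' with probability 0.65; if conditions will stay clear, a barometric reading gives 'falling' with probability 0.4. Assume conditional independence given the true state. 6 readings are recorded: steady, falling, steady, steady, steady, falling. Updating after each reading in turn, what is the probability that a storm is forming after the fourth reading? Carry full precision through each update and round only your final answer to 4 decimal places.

0.1214

After 'steady': P(storm) = 0.35·0.3000 / (0.35·0.3000 + 0.6·0.7000) ≈ 0.2000
After 'falling': P(storm) = 0.65·0.2000 / (0.65·0.2000 + 0.4·0.8000) ≈ 0.2889
After 'steady': P(storm) = 0.35·0.2889 / (0.35·0.2889 + 0.6·0.7111) ≈ 0.1916
After 'steady': P(storm) = 0.35·0.1916 / (0.35·0.1916 + 0.6·0.8084) ≈ 0.1214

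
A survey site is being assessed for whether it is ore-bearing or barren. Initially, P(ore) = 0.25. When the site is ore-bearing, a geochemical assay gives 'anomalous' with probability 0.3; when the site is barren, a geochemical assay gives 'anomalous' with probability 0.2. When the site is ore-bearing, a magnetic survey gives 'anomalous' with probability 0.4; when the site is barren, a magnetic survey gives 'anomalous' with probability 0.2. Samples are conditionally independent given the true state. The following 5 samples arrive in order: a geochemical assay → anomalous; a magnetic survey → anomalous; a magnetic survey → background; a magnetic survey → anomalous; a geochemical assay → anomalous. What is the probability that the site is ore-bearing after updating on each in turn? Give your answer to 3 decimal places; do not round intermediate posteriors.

After a geochemical assay='anomalous': P(ore) = 0.3·0.2500 / (0.3·0.2500 + 0.2·0.7500) ≈ 0.3333
After a magnetic survey='anomalous': P(ore) = 0.4·0.3333 / (0.4·0.3333 + 0.2·0.6667) ≈ 0.5000
After a magnetic survey='background': P(ore) = 0.6·0.5000 / (0.6·0.5000 + 0.8·0.5000) ≈ 0.4286
After a magnetic survey='anomalous': P(ore) = 0.4·0.4286 / (0.4·0.4286 + 0.2·0.5714) ≈ 0.6000
After a geochemical assay='anomalous': P(ore) = 0.3·0.6000 / (0.3·0.6000 + 0.2·0.4000) ≈ 0.6923

0.692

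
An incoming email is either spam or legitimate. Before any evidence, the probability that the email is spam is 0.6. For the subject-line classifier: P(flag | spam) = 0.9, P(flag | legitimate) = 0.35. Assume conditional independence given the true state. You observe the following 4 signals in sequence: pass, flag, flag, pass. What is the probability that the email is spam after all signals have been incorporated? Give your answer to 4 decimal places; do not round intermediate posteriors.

Each posterior becomes the prior for the next update.
After 'pass': P(spam) = 0.1·0.6000 / (0.1·0.6000 + 0.65·0.4000) ≈ 0.1875
After 'flag': P(spam) = 0.9·0.1875 / (0.9·0.1875 + 0.35·0.8125) ≈ 0.3724
After 'flag': P(spam) = 0.9·0.3724 / (0.9·0.3724 + 0.35·0.6276) ≈ 0.6041
After 'pass': P(spam) = 0.1·0.6041 / (0.1·0.6041 + 0.65·0.3959) ≈ 0.1901

0.1901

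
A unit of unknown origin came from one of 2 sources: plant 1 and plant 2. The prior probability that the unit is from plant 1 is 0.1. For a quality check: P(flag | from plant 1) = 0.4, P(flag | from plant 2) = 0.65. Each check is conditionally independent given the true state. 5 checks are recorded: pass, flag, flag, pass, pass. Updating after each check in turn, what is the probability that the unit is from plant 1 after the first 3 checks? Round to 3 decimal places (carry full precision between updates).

Each posterior becomes the prior for the next update.
After 'pass': P(plant 1) = 0.6·0.1000 / (0.6·0.1000 + 0.35·0.9000) ≈ 0.1600
After 'flag': P(plant 1) = 0.4·0.1600 / (0.4·0.1600 + 0.65·0.8400) ≈ 0.1049
After 'flag': P(plant 1) = 0.4·0.1049 / (0.4·0.1049 + 0.65·0.8951) ≈ 0.0673

0.067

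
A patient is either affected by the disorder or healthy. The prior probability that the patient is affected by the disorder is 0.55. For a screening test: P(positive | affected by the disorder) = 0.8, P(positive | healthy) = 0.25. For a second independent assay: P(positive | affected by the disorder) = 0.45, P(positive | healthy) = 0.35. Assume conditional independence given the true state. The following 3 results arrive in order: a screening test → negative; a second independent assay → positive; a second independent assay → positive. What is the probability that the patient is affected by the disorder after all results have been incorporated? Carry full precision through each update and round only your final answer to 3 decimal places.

Each posterior becomes the prior for the next update.
After a screening test='negative': P(affected) = 0.2·0.5500 / (0.2·0.5500 + 0.75·0.4500) ≈ 0.2458
After a second independent assay='positive': P(affected) = 0.45·0.2458 / (0.45·0.2458 + 0.35·0.7542) ≈ 0.2953
After a second independent assay='positive': P(affected) = 0.45·0.2953 / (0.45·0.2953 + 0.35·0.7047) ≈ 0.3501

0.350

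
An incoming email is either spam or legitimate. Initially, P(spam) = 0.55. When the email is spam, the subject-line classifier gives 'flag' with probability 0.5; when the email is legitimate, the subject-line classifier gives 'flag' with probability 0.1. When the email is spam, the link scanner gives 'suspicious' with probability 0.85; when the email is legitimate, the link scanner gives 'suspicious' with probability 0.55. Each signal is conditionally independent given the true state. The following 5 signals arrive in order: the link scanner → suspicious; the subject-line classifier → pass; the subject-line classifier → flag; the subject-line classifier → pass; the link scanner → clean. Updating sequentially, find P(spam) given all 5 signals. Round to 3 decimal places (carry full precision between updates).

0.493

After the link scanner='suspicious': P(spam) = 0.85·0.5500 / (0.85·0.5500 + 0.55·0.4500) ≈ 0.6538
After the subject-line classifier='pass': P(spam) = 0.5·0.6538 / (0.5·0.6538 + 0.9·0.3462) ≈ 0.5120
After the subject-line classifier='flag': P(spam) = 0.5·0.5120 / (0.5·0.5120 + 0.1·0.4880) ≈ 0.8399
After the subject-line classifier='pass': P(spam) = 0.5·0.8399 / (0.5·0.8399 + 0.9·0.1601) ≈ 0.7446
After the link scanner='clean': P(spam) = 0.15·0.7446 / (0.15·0.7446 + 0.45·0.2554) ≈ 0.4928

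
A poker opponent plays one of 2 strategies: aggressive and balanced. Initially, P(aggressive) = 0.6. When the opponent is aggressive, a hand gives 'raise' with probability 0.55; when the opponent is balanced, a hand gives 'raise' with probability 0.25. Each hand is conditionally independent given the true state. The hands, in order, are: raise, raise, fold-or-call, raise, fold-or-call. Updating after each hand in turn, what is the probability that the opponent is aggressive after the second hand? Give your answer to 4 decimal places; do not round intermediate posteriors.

After 'raise': P(aggressive) = 0.55·0.6000 / (0.55·0.6000 + 0.25·0.4000) ≈ 0.7674
After 'raise': P(aggressive) = 0.55·0.7674 / (0.55·0.7674 + 0.25·0.2326) ≈ 0.8789

0.8789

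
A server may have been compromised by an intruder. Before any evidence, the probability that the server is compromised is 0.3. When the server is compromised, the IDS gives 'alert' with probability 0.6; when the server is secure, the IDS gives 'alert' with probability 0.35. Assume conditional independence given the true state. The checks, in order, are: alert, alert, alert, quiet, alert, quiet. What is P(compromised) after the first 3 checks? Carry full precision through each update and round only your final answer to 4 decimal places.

After 'alert': P(compromised) = 0.6·0.3000 / (0.6·0.3000 + 0.35·0.7000) ≈ 0.4235
After 'alert': P(compromised) = 0.6·0.4235 / (0.6·0.4235 + 0.35·0.5765) ≈ 0.5574
After 'alert': P(compromised) = 0.6·0.5574 / (0.6·0.5574 + 0.35·0.4426) ≈ 0.6835

0.6835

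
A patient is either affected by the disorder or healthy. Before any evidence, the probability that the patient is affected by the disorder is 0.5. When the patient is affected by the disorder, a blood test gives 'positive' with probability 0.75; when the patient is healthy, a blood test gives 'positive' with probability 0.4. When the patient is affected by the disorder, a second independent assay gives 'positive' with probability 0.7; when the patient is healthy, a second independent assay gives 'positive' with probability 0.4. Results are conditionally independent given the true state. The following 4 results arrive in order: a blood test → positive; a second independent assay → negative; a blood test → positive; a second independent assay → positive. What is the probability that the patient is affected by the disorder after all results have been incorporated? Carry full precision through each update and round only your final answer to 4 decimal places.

0.7547

After a blood test='positive': P(affected) = 0.75·0.5000 / (0.75·0.5000 + 0.4·0.5000) ≈ 0.6522
After a second independent assay='negative': P(affected) = 0.3·0.6522 / (0.3·0.6522 + 0.6·0.3478) ≈ 0.4839
After a blood test='positive': P(affected) = 0.75·0.4839 / (0.75·0.4839 + 0.4·0.5161) ≈ 0.6374
After a second independent assay='positive': P(affected) = 0.7·0.6374 / (0.7·0.6374 + 0.4·0.3626) ≈ 0.7547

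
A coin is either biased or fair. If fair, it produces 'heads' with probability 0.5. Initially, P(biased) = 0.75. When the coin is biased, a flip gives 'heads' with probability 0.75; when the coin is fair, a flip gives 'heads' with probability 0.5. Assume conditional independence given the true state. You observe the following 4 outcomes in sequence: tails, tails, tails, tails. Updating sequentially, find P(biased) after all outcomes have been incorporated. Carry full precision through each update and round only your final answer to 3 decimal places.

0.158

After 'tails': P(biased) = 0.25·0.7500 / (0.25·0.7500 + 0.5·0.2500) ≈ 0.6000
After 'tails': P(biased) = 0.25·0.6000 / (0.25·0.6000 + 0.5·0.4000) ≈ 0.4286
After 'tails': P(biased) = 0.25·0.4286 / (0.25·0.4286 + 0.5·0.5714) ≈ 0.2727
After 'tails': P(biased) = 0.25·0.2727 / (0.25·0.2727 + 0.5·0.7273) ≈ 0.1579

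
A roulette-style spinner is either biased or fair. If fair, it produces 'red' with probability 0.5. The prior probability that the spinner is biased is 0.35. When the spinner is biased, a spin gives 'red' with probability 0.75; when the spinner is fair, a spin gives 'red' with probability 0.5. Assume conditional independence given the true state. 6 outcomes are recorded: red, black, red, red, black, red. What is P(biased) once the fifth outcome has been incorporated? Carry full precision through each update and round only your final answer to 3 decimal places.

0.312

After 'red': P(biased) = 0.75·0.3500 / (0.75·0.3500 + 0.5·0.6500) ≈ 0.4468
After 'black': P(biased) = 0.25·0.4468 / (0.25·0.4468 + 0.5·0.5532) ≈ 0.2877
After 'red': P(biased) = 0.75·0.2877 / (0.75·0.2877 + 0.5·0.7123) ≈ 0.3772
After 'red': P(biased) = 0.75·0.3772 / (0.75·0.3772 + 0.5·0.6228) ≈ 0.4761
After 'black': P(biased) = 0.25·0.4761 / (0.25·0.4761 + 0.5·0.5239) ≈ 0.3124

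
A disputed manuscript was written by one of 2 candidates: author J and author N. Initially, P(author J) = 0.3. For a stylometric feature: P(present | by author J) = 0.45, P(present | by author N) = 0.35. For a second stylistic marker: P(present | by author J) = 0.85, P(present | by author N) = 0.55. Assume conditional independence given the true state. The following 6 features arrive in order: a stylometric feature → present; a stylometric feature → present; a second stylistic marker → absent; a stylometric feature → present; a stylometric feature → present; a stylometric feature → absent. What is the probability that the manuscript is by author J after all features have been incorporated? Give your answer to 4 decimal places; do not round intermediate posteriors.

After a stylometric feature='present': P(author J) = 0.45·0.3000 / (0.45·0.3000 + 0.35·0.7000) ≈ 0.3553
After a stylometric feature='present': P(author J) = 0.45·0.3553 / (0.45·0.3553 + 0.35·0.6447) ≈ 0.4147
After a second stylistic marker='absent': P(author J) = 0.15·0.4147 / (0.15·0.4147 + 0.45·0.5853) ≈ 0.1910
After a stylometric feature='present': P(author J) = 0.45·0.1910 / (0.45·0.1910 + 0.35·0.8090) ≈ 0.2329
After a stylometric feature='present': P(author J) = 0.45·0.2329 / (0.45·0.2329 + 0.35·0.7671) ≈ 0.2808
After a stylometric feature='absent': P(author J) = 0.55·0.2808 / (0.55·0.2808 + 0.65·0.7192) ≈ 0.2483

0.2483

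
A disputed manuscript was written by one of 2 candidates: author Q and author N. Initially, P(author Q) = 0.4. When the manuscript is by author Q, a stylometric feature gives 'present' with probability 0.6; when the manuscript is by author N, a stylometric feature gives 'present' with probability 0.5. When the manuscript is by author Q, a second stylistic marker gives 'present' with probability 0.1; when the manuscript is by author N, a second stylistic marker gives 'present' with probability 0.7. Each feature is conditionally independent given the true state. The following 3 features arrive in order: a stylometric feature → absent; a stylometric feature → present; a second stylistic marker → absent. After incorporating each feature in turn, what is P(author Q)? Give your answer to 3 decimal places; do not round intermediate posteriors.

After a stylometric feature='absent': P(author Q) = 0.4·0.4000 / (0.4·0.4000 + 0.5·0.6000) ≈ 0.3478
After a stylometric feature='present': P(author Q) = 0.6·0.3478 / (0.6·0.3478 + 0.5·0.6522) ≈ 0.3902
After a second stylistic marker='absent': P(author Q) = 0.9·0.3902 / (0.9·0.3902 + 0.3·0.6098) ≈ 0.6575

0.658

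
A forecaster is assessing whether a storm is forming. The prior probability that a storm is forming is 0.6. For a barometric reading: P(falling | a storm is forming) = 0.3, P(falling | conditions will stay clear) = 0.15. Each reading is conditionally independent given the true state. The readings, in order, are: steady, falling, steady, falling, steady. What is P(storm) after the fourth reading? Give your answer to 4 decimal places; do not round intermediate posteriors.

0.8027

After 'steady': P(storm) = 0.7·0.6000 / (0.7·0.6000 + 0.85·0.4000) ≈ 0.5526
After 'falling': P(storm) = 0.3·0.5526 / (0.3·0.5526 + 0.15·0.4474) ≈ 0.7119
After 'steady': P(storm) = 0.7·0.7119 / (0.7·0.7119 + 0.85·0.2881) ≈ 0.6705
After 'falling': P(storm) = 0.3·0.6705 / (0.3·0.6705 + 0.15·0.3295) ≈ 0.8027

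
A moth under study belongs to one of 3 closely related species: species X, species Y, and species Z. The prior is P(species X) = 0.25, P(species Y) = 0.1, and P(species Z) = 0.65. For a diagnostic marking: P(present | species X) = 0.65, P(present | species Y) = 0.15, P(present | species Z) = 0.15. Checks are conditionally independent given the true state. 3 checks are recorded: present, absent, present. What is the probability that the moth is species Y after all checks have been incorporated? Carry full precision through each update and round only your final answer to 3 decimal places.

After 'present': normaliser = 0.65·0.2500 + 0.15·0.1000 + 0.15·0.6500; P(species X) ≈ 0.5909, P(species Y) ≈ 0.0545, P(species Z) ≈ 0.3545
After 'absent': normaliser = 0.35·0.5909 + 0.85·0.0545 + 0.85·0.3545; P(species X) ≈ 0.3730, P(species Y) ≈ 0.0836, P(species Z) ≈ 0.5434
After 'present': normaliser = 0.65·0.3730 + 0.15·0.0836 + 0.15·0.5434; P(species X) ≈ 0.7205, P(species Y) ≈ 0.0373, P(species Z) ≈ 0.2423

0.037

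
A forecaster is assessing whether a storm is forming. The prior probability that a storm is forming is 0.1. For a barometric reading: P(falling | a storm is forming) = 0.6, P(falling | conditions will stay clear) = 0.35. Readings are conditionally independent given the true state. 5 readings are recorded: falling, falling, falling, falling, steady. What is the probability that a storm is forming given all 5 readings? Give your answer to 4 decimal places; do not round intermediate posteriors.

After 'falling': P(storm) = 0.6·0.1000 / (0.6·0.1000 + 0.35·0.9000) ≈ 0.1600
After 'falling': P(storm) = 0.6·0.1600 / (0.6·0.1600 + 0.35·0.8400) ≈ 0.2462
After 'falling': P(storm) = 0.6·0.2462 / (0.6·0.2462 + 0.35·0.7538) ≈ 0.3589
After 'falling': P(storm) = 0.6·0.3589 / (0.6·0.3589 + 0.35·0.6411) ≈ 0.4897
After 'steady': P(storm) = 0.4·0.4897 / (0.4·0.4897 + 0.65·0.5103) ≈ 0.3713

0.3713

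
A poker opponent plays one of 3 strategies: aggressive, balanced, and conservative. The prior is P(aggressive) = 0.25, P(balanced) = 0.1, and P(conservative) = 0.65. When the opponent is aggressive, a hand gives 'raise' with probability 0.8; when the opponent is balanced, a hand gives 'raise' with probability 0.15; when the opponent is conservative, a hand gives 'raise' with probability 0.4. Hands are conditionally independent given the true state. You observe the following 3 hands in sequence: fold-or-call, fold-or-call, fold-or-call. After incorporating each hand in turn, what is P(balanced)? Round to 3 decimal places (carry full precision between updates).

0.301

Each posterior becomes the prior for the next update.
After 'fold-or-call': normaliser = 0.2·0.2500 + 0.85·0.1000 + 0.6·0.6500; P(aggressive) ≈ 0.0952, P(balanced) ≈ 0.1619, P(conservative) ≈ 0.7429
After 'fold-or-call': normaliser = 0.2·0.0952 + 0.85·0.1619 + 0.6·0.7429; P(aggressive) ≈ 0.0316, P(balanced) ≈ 0.2285, P(conservative) ≈ 0.7399
After 'fold-or-call': normaliser = 0.2·0.0316 + 0.85·0.2285 + 0.6·0.7399; P(aggressive) ≈ 0.0098, P(balanced) ≈ 0.3013, P(conservative) ≈ 0.6889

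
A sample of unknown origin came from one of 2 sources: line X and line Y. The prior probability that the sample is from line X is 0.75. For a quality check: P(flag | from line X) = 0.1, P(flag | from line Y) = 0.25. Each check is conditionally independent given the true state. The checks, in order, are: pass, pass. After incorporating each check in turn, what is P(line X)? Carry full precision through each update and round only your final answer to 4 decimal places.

Each posterior becomes the prior for the next update.
After 'pass': P(line X) = 0.9·0.7500 / (0.9·0.7500 + 0.75·0.2500) ≈ 0.7826
After 'pass': P(line X) = 0.9·0.7826 / (0.9·0.7826 + 0.75·0.2174) ≈ 0.8120

0.8120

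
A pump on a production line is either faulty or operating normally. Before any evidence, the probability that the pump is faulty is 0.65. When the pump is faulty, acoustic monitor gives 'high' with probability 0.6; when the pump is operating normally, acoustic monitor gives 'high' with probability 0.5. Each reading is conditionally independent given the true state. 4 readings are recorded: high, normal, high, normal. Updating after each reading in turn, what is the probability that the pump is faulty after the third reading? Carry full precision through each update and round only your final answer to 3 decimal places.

Apply Bayes' rule sequentially, carrying P(faulty) forward.
After 'high': P(faulty) = 0.6·0.6500 / (0.6·0.6500 + 0.5·0.3500) ≈ 0.6903
After 'normal': P(faulty) = 0.4·0.6903 / (0.4·0.6903 + 0.5·0.3097) ≈ 0.6407
After 'high': P(faulty) = 0.6·0.6407 / (0.6·0.6407 + 0.5·0.3593) ≈ 0.6815

0.681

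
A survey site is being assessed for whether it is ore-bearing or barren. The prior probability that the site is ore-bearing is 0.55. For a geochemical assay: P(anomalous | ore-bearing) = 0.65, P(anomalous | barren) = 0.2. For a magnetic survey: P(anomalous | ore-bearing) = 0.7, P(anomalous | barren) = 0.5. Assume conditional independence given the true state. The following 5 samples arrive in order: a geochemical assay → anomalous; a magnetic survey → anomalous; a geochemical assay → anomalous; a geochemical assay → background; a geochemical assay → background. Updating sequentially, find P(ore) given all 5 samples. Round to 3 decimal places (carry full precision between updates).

After a geochemical assay='anomalous': P(ore) = 0.65·0.5500 / (0.65·0.5500 + 0.2·0.4500) ≈ 0.7989
After a magnetic survey='anomalous': P(ore) = 0.7·0.7989 / (0.7·0.7989 + 0.5·0.2011) ≈ 0.8476
After a geochemical assay='anomalous': P(ore) = 0.65·0.8476 / (0.65·0.8476 + 0.2·0.1524) ≈ 0.9476
After a geochemical assay='background': P(ore) = 0.35·0.9476 / (0.35·0.9476 + 0.8·0.0524) ≈ 0.8877
After a geochemical assay='background': P(ore) = 0.35·0.8877 / (0.35·0.8877 + 0.8·0.1123) ≈ 0.7758

0.776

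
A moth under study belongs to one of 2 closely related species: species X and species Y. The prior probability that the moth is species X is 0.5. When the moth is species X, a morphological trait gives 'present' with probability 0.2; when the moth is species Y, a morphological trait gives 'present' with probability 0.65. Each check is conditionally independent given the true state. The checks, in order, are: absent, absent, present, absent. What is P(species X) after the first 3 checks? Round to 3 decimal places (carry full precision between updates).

0.616

After 'absent': P(species X) = 0.8·0.5000 / (0.8·0.5000 + 0.35·0.5000) ≈ 0.6957
After 'absent': P(species X) = 0.8·0.6957 / (0.8·0.6957 + 0.35·0.3043) ≈ 0.8393
After 'present': P(species X) = 0.2·0.8393 / (0.2·0.8393 + 0.65·0.1607) ≈ 0.6165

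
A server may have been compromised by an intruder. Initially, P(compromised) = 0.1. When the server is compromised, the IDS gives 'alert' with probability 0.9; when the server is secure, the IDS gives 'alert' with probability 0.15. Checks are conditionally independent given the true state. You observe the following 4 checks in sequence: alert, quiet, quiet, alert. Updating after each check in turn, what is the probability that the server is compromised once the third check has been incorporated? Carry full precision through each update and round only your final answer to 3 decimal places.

0.009

Apply Bayes' rule sequentially, carrying P(compromised) forward.
After 'alert': P(compromised) = 0.9·0.1000 / (0.9·0.1000 + 0.15·0.9000) ≈ 0.4000
After 'quiet': P(compromised) = 0.1·0.4000 / (0.1·0.4000 + 0.85·0.6000) ≈ 0.0727
After 'quiet': P(compromised) = 0.1·0.0727 / (0.1·0.0727 + 0.85·0.9273) ≈ 0.0091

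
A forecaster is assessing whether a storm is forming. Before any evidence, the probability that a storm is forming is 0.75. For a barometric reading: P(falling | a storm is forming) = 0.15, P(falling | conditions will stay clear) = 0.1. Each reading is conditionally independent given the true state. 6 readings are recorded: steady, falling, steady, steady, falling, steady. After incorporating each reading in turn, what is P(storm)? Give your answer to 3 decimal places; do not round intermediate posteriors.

0.843

After 'steady': P(storm) = 0.85·0.7500 / (0.85·0.7500 + 0.9·0.2500) ≈ 0.7391
After 'falling': P(storm) = 0.15·0.7391 / (0.15·0.7391 + 0.1·0.2609) ≈ 0.8095
After 'steady': P(storm) = 0.85·0.8095 / (0.85·0.8095 + 0.9·0.1905) ≈ 0.8006
After 'steady': P(storm) = 0.85·0.8006 / (0.85·0.8006 + 0.9·0.1994) ≈ 0.7913
After 'falling': P(storm) = 0.15·0.7913 / (0.15·0.7913 + 0.1·0.2087) ≈ 0.8504
After 'steady': P(storm) = 0.85·0.8504 / (0.85·0.8504 + 0.9·0.1496) ≈ 0.8430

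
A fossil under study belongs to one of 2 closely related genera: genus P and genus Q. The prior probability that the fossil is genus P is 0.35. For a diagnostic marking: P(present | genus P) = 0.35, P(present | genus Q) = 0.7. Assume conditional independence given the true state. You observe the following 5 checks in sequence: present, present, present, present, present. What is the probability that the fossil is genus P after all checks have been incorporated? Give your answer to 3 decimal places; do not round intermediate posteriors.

Each posterior becomes the prior for the next update.
After 'present': P(genus P) = 0.35·0.3500 / (0.35·0.3500 + 0.7·0.6500) ≈ 0.2121
After 'present': P(genus P) = 0.35·0.2121 / (0.35·0.2121 + 0.7·0.7879) ≈ 0.1186
After 'present': P(genus P) = 0.35·0.1186 / (0.35·0.1186 + 0.7·0.8814) ≈ 0.0631
After 'present': P(genus P) = 0.35·0.0631 / (0.35·0.0631 + 0.7·0.9369) ≈ 0.0326
After 'present': P(genus P) = 0.35·0.0326 / (0.35·0.0326 + 0.7·0.9674) ≈ 0.0165

0.017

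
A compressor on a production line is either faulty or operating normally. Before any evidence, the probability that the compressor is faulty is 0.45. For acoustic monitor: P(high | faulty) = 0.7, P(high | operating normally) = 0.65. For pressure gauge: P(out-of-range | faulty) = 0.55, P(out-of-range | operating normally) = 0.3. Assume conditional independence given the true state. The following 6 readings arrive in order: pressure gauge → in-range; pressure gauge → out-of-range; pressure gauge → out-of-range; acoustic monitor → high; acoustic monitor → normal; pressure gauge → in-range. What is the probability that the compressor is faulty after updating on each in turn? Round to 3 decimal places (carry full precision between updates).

After pressure gauge='in-range': P(faulty) = 0.45·0.4500 / (0.45·0.4500 + 0.7·0.5500) ≈ 0.3447
After pressure gauge='out-of-range': P(faulty) = 0.55·0.3447 / (0.55·0.3447 + 0.3·0.6553) ≈ 0.4909
After pressure gauge='out-of-range': P(faulty) = 0.55·0.4909 / (0.55·0.4909 + 0.3·0.5091) ≈ 0.6387
After acoustic monitor='high': P(faulty) = 0.7·0.6387 / (0.7·0.6387 + 0.65·0.3613) ≈ 0.6556
After acoustic monitor='normal': P(faulty) = 0.3·0.6556 / (0.3·0.6556 + 0.35·0.3444) ≈ 0.6200
After pressure gauge='in-range': P(faulty) = 0.45·0.6200 / (0.45·0.6200 + 0.7·0.3800) ≈ 0.5120

0.512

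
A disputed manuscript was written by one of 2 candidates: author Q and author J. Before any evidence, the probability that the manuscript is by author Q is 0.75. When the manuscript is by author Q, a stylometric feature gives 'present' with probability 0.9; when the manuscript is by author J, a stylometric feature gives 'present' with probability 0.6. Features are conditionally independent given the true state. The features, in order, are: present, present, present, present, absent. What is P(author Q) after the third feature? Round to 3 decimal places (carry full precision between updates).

0.910

After 'present': P(author Q) = 0.9·0.7500 / (0.9·0.7500 + 0.6·0.2500) ≈ 0.8182
After 'present': P(author Q) = 0.9·0.8182 / (0.9·0.8182 + 0.6·0.1818) ≈ 0.8710
After 'present': P(author Q) = 0.9·0.8710 / (0.9·0.8710 + 0.6·0.1290) ≈ 0.9101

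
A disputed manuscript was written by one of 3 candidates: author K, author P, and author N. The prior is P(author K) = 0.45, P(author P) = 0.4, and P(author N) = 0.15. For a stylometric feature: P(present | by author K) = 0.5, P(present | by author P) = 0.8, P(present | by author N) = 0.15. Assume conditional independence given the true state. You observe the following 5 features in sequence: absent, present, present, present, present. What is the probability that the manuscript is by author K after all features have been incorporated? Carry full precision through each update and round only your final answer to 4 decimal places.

0.2999

After 'absent': normaliser = 0.5·0.4500 + 0.2·0.4000 + 0.85·0.1500; P(author K) ≈ 0.5202, P(author P) ≈ 0.1850, P(author N) ≈ 0.2948
After 'present': normaliser = 0.5·0.5202 + 0.8·0.1850 + 0.15·0.2948; P(author K) ≈ 0.5751, P(author P) ≈ 0.3272, P(author N) ≈ 0.0978
After 'present': normaliser = 0.5·0.5751 + 0.8·0.3272 + 0.15·0.0978; P(author K) ≈ 0.5099, P(author P) ≈ 0.4641, P(author N) ≈ 0.0260
After 'present': normaliser = 0.5·0.5099 + 0.8·0.4641 + 0.15·0.0260; P(author K) ≈ 0.4046, P(author P) ≈ 0.5892, P(author N) ≈ 0.0062
After 'present': normaliser = 0.5·0.4046 + 0.8·0.5892 + 0.15·0.0062; P(author K) ≈ 0.2999, P(author P) ≈ 0.6988, P(author N) ≈ 0.0014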